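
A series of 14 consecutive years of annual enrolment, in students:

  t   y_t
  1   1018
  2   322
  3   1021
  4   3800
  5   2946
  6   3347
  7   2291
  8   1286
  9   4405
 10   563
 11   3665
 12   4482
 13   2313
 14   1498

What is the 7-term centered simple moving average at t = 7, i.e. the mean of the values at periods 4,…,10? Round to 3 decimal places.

Sum of periods 4–10: 3800 + 2946 + 3347 + 2291 + 1286 + 4405 + 563 = 18638
Divide by 7: 18638 / 7 = 2662.571

2662.571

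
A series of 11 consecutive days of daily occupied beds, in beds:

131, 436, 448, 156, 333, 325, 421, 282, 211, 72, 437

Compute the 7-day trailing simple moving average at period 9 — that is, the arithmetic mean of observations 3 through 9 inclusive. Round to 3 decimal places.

Sum of periods 3–9: 448 + 156 + 333 + 325 + 421 + 282 + 211 = 2176
Divide by 7: 2176 / 7 = 310.857

310.857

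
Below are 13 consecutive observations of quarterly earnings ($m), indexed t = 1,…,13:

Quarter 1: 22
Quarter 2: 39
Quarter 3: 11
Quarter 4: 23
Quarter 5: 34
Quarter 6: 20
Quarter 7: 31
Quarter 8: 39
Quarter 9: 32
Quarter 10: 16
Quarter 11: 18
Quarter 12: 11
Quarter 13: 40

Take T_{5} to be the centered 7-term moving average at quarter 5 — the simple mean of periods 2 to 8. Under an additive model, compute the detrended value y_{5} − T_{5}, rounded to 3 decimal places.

Trend T_5 = (39 + 11 + 23 + 34 + 20 + 31 + 39) / 7 = 197/7 = 28.14286
Detrended value: 34 − 28.14286 = 5.857

5.857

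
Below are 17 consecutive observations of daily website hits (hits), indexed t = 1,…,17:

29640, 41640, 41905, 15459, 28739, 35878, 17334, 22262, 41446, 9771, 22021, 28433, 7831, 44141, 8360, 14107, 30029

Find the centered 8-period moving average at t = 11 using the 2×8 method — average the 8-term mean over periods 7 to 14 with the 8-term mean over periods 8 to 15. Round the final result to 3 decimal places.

23594.000

Sum over 7–14: 17334 + 22262 + 41446 + 9771 + 22021 + 28433 + 7831 + 44141 = 193239
Sum over 8–15: 22262 + 41446 + 9771 + 22021 + 28433 + 7831 + 44141 + 8360 = 184265
CMA at t=11 = (193239 + 184265) / (2·8) = 377504 / 16 = 23594.000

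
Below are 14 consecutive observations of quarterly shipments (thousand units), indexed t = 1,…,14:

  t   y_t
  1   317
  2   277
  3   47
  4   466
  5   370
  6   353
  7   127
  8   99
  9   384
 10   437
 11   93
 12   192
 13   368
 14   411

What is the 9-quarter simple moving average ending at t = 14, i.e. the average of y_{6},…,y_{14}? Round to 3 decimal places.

Sum of periods 6–14: 353 + 127 + 99 + 384 + 437 + 93 + 192 + 368 + 411 = 2464
Divide by 9: 2464 / 9 = 273.778

273.778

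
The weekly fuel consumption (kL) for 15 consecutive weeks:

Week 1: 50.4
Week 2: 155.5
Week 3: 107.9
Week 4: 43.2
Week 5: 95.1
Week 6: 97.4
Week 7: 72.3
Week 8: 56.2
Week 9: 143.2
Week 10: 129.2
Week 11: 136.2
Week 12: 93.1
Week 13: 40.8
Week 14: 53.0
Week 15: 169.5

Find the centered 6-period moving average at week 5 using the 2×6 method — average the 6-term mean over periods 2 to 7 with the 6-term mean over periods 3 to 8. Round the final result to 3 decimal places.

86.958

Sum over 2–7: 155.5 + 107.9 + 43.2 + 95.1 + 97.4 + 72.3 = 571.4
Sum over 3–8: 107.9 + 43.2 + 95.1 + 97.4 + 72.3 + 56.2 = 472.1
CMA at t=5 = (571.4 + 472.1) / (2·6) = 1043.5 / 12 = 86.958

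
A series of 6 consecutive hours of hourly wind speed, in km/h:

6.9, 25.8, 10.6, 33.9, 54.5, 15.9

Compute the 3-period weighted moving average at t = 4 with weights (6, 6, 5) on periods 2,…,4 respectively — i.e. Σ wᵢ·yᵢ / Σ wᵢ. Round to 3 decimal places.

22.818

Weighted sum: 6·25.8 + 6·10.6 + 5·33.9 = 154.8 + 63.6 + 169.5 = 387.9
Weight total: 6 + 6 + 5 = 17
WMA = 387.9 / 17 = 22.818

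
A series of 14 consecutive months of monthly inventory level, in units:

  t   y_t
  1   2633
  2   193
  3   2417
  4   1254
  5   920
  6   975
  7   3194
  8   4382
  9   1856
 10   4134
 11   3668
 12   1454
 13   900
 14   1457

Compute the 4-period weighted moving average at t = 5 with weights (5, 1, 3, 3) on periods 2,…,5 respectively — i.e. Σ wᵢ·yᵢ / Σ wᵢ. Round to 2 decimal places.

Weighted sum: 5·193 + 1·2417 + 3·1254 + 3·920 = 965 + 2417 + 3762 + 2760 = 9904
Weight total: 5 + 1 + 3 + 3 = 12
WMA = 9904 / 12 = 825.33

825.33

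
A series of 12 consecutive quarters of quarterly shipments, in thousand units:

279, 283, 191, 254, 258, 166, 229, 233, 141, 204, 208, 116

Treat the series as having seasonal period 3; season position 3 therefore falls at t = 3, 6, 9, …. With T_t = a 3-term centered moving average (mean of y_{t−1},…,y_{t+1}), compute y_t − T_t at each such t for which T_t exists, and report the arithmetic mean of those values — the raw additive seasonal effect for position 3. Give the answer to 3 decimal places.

-51.667

Season position 3 occurs at t = 3, 6, 9 (where T_t is defined).
t=3: T_3 = 242.66667; y_3 − T_3 = 191 − 242.66667 = -51.66667
t=6: T_6 = 217.66667; y_6 − T_6 = 166 − 217.66667 = -51.66667
t=9: T_9 = 192.66667; y_9 − T_9 = 141 − 192.66667 = -51.66667
Mean deviation: (-51.66667 + -51.66667 + -51.66667) / 3 = -51.667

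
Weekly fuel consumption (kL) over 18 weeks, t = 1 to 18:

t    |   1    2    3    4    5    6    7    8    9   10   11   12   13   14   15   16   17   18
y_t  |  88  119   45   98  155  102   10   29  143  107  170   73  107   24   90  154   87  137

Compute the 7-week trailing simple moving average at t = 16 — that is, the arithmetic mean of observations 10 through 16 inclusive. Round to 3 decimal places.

Sum of periods 10–16: 107 + 170 + 73 + 107 + 24 + 90 + 154 = 725
Divide by 7: 725 / 7 = 103.571

103.571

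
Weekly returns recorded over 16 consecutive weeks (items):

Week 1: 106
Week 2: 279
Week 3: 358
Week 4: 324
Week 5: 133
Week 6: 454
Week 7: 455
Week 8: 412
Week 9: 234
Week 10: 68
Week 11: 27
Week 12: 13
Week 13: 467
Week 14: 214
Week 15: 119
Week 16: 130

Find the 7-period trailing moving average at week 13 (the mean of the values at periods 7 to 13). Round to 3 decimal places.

239.429

Sum of periods 7–13: 455 + 412 + 234 + 68 + 27 + 13 + 467 = 1676
Divide by 7: 1676 / 7 = 239.429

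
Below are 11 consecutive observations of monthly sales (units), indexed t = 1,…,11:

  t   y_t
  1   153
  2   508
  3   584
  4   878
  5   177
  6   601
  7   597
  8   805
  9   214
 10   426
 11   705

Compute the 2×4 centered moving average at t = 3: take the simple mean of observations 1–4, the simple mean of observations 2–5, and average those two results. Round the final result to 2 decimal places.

Sum over 1–4: 153 + 508 + 584 + 878 = 2123
Sum over 2–5: 508 + 584 + 878 + 177 = 2147
CMA at t=3 = (2123 + 2147) / (2·4) = 4270 / 8 = 533.75

533.75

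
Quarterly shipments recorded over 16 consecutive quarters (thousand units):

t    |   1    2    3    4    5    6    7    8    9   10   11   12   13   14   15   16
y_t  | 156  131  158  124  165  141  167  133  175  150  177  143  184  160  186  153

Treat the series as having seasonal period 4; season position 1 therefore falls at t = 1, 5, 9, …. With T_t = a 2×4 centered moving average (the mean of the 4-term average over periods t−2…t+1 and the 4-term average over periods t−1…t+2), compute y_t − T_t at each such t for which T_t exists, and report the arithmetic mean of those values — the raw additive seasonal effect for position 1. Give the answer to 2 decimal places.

Season position 1 occurs at t = 5, 9, 13 (where T_t is defined).
t=5: T_5 = 148.1250; y_5 − T_5 = 165 − 148.1250 = 16.8750
t=9: T_9 = 157.5000; y_9 − T_9 = 175 − 157.5000 = 17.5000
t=13: T_13 = 167.1250; y_13 − T_13 = 184 − 167.1250 = 16.8750
Mean deviation: (16.8750 + 17.5000 + 16.8750) / 3 = 17.08

17.08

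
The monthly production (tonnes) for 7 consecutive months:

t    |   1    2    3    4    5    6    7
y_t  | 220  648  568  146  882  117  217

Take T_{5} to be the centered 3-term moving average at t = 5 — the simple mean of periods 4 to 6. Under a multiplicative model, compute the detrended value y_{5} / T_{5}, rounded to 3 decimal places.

2.311

Trend T_5 = (146 + 882 + 117) / 3 = 1145/3 = 381.66667
Ratio to trend: 882 / 381.66667 = 2.311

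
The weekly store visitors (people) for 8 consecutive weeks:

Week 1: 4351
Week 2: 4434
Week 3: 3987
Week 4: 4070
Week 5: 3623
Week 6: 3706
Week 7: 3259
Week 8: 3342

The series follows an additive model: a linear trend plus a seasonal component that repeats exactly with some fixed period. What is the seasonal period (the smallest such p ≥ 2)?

2

First differences y_{t+1} − y_t: 83, -447, 83, -447, 83, -447, …
The difference pattern repeats every 2 terms and not for any smaller step, so p = 2.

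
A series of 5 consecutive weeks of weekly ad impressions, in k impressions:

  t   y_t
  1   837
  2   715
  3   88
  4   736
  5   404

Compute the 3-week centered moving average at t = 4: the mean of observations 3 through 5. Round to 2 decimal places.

Sum of periods 3–5: 88 + 736 + 404 = 1228
Divide by 3: 1228 / 3 = 409.33

409.33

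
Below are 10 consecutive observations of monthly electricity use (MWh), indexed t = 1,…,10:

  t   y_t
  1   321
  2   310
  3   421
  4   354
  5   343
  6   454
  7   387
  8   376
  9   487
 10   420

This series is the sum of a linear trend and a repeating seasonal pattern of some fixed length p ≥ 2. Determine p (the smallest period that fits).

3

First differences y_{t+1} − y_t: -11, 111, -67, -11, 111, -67, -11, 111, …
The difference pattern repeats every 3 terms and not for any smaller step, so p = 3.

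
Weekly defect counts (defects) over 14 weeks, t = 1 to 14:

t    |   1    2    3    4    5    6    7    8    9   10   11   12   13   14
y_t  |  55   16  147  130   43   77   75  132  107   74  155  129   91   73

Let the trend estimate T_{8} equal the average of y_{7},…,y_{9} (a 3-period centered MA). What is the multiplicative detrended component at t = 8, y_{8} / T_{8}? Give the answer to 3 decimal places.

1.261

Trend T_8 = (75 + 132 + 107) / 3 = 314/3 = 104.66667
Ratio to trend: 132 / 104.66667 = 1.261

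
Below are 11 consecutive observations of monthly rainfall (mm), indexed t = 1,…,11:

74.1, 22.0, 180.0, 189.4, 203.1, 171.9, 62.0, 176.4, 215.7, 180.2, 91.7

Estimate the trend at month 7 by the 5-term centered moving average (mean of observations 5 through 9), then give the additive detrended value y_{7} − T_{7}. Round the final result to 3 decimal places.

Trend T_7 = (203.1 + 171.9 + 62.0 + 176.4 + 215.7) / 5 = 829.1/5 = 165.82000
Detrended value: 62.0 − 165.82000 = -103.820

-103.820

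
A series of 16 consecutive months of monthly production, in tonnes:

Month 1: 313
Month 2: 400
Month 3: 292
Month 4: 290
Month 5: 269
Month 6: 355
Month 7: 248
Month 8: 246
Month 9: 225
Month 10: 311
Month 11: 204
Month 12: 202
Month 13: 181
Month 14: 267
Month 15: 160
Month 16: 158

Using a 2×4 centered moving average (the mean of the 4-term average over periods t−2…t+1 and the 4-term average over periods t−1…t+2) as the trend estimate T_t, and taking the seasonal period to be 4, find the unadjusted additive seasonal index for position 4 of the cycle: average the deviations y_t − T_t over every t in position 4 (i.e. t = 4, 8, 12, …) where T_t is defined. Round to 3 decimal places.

Season position 4 occurs at t = 4, 8, 12 (where T_t is defined).
t=4: T_4 = 307.12500; y_4 − T_4 = 290 − 307.12500 = -17.12500
t=8: T_8 = 263.00000; y_8 − T_8 = 246 − 263.00000 = -17.00000
t=12: T_12 = 219.00000; y_12 − T_12 = 202 − 219.00000 = -17.00000
Mean deviation: (-17.12500 + -17.00000 + -17.00000) / 3 = -17.042

-17.042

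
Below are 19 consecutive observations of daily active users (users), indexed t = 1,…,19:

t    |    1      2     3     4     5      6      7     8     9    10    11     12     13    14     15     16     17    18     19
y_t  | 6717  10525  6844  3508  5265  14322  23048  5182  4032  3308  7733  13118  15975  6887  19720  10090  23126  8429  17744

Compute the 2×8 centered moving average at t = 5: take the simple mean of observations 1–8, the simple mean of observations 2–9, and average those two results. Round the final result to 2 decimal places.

Sum over 1–8: 6717 + 10525 + 6844 + 3508 + 5265 + 14322 + 23048 + 5182 = 75411
Sum over 2–9: 10525 + 6844 + 3508 + 5265 + 14322 + 23048 + 5182 + 4032 = 72726
CMA at t=5 = (75411 + 72726) / (2·8) = 148137 / 16 = 9258.56

9258.56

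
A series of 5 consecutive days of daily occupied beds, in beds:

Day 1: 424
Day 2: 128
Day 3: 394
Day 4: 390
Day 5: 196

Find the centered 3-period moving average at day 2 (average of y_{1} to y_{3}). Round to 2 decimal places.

Sum of periods 1–3: 424 + 128 + 394 = 946
Divide by 3: 946 / 3 = 315.33

315.33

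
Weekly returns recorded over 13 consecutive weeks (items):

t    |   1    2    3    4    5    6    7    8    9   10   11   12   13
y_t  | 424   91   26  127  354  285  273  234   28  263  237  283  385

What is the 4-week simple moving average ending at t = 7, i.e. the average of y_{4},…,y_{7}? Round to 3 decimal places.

259.750

Sum of periods 4–7: 127 + 354 + 285 + 273 = 1039
Divide by 4: 1039 / 4 = 259.750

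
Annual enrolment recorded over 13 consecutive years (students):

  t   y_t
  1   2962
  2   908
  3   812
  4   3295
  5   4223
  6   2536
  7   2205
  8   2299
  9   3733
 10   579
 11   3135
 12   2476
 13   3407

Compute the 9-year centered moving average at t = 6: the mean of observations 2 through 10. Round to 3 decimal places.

2287.778

Sum of periods 2–10: 908 + 812 + 3295 + 4223 + 2536 + 2205 + 2299 + 3733 + 579 = 20590
Divide by 9: 20590 / 9 = 2287.778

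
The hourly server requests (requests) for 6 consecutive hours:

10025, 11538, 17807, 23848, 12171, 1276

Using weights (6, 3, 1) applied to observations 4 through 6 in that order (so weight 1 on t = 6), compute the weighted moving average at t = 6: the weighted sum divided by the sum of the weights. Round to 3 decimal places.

Weighted sum: 6·23848 + 3·12171 + 1·1276 = 143088 + 36513 + 1276 = 180877
Weight total: 6 + 3 + 1 = 10
WMA = 180877 / 10 = 18087.700

18087.700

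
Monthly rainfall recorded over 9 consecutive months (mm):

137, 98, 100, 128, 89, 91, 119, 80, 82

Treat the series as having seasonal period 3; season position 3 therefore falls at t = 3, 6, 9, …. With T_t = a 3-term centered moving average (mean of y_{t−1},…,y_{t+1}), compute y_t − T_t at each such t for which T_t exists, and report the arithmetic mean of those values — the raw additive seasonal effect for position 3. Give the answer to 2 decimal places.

-8.67

Season position 3 occurs at t = 3, 6 (where T_t is defined).
t=3: T_3 = 108.6667; y_3 − T_3 = 100 − 108.6667 = -8.6667
t=6: T_6 = 99.6667; y_6 − T_6 = 91 − 99.6667 = -8.6667
Mean deviation: (-8.6667 + -8.6667) / 2 = -8.67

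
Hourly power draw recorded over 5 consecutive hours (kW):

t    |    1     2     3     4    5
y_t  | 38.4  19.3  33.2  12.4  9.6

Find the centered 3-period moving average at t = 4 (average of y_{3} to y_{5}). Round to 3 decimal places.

18.400

Sum of periods 3–5: 33.2 + 12.4 + 9.6 = 55.2
Divide by 3: 55.2 / 3 = 18.400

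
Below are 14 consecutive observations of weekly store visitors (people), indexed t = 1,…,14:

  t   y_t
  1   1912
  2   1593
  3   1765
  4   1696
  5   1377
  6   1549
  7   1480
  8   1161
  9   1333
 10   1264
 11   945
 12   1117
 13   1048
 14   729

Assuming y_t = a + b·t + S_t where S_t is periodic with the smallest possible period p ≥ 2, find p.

3

First differences y_{t+1} − y_t: -319, 172, -69, -319, 172, -69, -319, 172, …
The difference pattern repeats every 3 terms and not for any smaller step, so p = 3.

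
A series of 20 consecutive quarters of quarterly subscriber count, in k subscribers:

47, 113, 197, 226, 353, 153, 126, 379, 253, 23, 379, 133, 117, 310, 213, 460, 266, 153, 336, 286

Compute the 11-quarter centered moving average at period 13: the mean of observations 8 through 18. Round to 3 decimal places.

244.182

Sum of periods 8–18: 379 + 253 + 23 + 379 + 133 + 117 + 310 + 213 + 460 + 266 + 153 = 2686
Divide by 11: 2686 / 11 = 244.182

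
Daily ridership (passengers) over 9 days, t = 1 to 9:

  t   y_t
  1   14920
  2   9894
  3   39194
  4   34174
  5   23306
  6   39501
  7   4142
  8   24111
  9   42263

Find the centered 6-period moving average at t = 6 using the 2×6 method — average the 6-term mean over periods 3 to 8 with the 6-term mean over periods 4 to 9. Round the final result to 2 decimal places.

27660.42

Sum over 3–8: 39194 + 34174 + 23306 + 39501 + 4142 + 24111 = 164428
Sum over 4–9: 34174 + 23306 + 39501 + 4142 + 24111 + 42263 = 167497
CMA at t=6 = (164428 + 167497) / (2·6) = 331925 / 12 = 27660.42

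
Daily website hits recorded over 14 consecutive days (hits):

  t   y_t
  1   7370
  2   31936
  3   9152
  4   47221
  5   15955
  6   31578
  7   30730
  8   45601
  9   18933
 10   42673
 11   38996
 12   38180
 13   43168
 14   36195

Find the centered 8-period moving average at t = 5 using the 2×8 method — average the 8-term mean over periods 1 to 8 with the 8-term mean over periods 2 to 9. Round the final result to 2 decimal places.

Sum over 1–8: 7370 + 31936 + 9152 + 47221 + 15955 + 31578 + 30730 + 45601 = 219543
Sum over 2–9: 31936 + 9152 + 47221 + 15955 + 31578 + 30730 + 45601 + 18933 = 231106
CMA at t=5 = (219543 + 231106) / (2·8) = 450649 / 16 = 28165.56

28165.56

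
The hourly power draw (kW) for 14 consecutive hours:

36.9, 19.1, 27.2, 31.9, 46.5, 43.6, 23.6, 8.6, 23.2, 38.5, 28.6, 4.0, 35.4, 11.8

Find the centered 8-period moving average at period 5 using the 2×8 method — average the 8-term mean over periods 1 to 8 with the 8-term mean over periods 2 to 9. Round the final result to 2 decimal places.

Sum over 1–8: 36.9 + 19.1 + 27.2 + 31.9 + 46.5 + 43.6 + 23.6 + 8.6 = 237.4
Sum over 2–9: 19.1 + 27.2 + 31.9 + 46.5 + 43.6 + 23.6 + 8.6 + 23.2 = 223.7
CMA at t=5 = (237.4 + 223.7) / (2·8) = 461.1 / 16 = 28.82

28.82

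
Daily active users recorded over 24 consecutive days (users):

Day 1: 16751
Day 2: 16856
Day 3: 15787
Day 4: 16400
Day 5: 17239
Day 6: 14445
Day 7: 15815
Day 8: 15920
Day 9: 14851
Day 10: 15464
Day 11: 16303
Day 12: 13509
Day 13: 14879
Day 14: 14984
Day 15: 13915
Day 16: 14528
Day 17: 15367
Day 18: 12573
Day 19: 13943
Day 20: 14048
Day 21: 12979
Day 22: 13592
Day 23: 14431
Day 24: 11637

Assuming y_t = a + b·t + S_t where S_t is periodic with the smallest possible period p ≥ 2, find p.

First differences y_{t+1} − y_t: 105, -1069, 613, 839, -2794, 1370, 105, -1069, 613, 839, -2794, 1370, 105, -1069, …
The difference pattern repeats every 6 terms and not for any smaller step, so p = 6.

6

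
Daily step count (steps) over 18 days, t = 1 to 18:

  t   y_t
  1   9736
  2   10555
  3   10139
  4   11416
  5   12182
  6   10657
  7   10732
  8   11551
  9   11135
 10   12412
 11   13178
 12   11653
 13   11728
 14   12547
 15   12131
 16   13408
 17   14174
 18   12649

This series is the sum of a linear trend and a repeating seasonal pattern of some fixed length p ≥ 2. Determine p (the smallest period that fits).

First differences y_{t+1} − y_t: 819, -416, 1277, 766, -1525, 75, 819, -416, 1277, 766, -1525, 75, 819, -416, …
The difference pattern repeats every 6 terms and not for any smaller step, so p = 6.

6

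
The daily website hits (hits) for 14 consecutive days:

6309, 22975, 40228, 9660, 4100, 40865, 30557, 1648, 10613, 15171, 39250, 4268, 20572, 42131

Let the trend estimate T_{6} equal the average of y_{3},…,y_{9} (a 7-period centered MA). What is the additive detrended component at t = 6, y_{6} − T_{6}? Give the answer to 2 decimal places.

Trend T_6 = (40228 + 9660 + 4100 + 40865 + 30557 + 1648 + 10613) / 7 = 137671/7 = 19667.2857
Detrended value: 40865 − 19667.2857 = 21197.71

21197.71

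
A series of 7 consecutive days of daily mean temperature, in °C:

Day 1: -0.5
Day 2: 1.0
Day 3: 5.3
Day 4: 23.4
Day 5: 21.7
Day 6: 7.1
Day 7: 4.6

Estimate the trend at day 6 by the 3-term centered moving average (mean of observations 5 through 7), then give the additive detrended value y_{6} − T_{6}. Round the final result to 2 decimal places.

Trend T_6 = (21.7 + 7.1 + 4.6) / 3 = 33.4/3 = 11.1333
Detrended value: 7.1 − 11.1333 = -4.03

-4.03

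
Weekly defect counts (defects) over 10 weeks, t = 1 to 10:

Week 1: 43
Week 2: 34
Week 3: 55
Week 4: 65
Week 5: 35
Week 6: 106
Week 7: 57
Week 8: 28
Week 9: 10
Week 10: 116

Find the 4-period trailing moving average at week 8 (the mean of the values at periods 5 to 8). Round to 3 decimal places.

Sum of periods 5–8: 35 + 106 + 57 + 28 = 226
Divide by 4: 226 / 4 = 56.500

56.500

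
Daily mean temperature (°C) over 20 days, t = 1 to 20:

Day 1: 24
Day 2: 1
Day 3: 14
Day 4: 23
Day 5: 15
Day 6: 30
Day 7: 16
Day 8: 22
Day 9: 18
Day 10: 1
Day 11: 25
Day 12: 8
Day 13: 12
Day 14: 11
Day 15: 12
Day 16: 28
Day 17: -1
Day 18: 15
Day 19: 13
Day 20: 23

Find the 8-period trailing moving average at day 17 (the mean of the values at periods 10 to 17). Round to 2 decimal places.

Sum of periods 10–17: 1 + 25 + 8 + 12 + 11 + 12 + 28 + (-1) = 96
Divide by 8: 96 / 8 = 12.00

12.00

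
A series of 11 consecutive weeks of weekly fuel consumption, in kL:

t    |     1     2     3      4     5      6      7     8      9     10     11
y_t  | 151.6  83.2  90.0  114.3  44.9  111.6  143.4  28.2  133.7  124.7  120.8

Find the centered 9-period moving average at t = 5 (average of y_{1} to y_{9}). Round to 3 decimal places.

100.100

Sum of periods 1–9: 151.6 + 83.2 + 90.0 + 114.3 + 44.9 + 111.6 + 143.4 + 28.2 + 133.7 = 900.9
Divide by 9: 900.9 / 9 = 100.100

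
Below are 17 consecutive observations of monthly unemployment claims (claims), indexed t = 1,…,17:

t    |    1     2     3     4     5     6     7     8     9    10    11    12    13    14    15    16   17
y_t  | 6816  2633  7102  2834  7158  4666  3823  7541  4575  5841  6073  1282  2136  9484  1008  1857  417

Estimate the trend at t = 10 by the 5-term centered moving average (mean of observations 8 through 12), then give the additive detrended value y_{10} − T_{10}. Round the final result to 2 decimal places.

778.60

Trend T_10 = (7541 + 4575 + 5841 + 6073 + 1282) / 5 = 25312/5 = 5062.4000
Detrended value: 5841 − 5062.4000 = 778.60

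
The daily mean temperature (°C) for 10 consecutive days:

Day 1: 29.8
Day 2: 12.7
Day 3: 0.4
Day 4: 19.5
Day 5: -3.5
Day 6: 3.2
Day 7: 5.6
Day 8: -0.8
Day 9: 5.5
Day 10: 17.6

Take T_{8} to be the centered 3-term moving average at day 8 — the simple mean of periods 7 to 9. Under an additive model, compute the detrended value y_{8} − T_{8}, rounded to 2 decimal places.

Trend T_8 = (5.6 + (-0.8) + 5.5) / 3 = 10.3/3 = 3.4333
Detrended value: -0.8 − 3.4333 = -4.23

-4.23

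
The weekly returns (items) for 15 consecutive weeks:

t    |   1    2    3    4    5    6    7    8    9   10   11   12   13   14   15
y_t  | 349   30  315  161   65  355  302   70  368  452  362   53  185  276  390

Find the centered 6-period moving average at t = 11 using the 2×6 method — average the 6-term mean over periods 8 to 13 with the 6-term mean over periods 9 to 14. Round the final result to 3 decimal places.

Sum over 8–13: 70 + 368 + 452 + 362 + 53 + 185 = 1490
Sum over 9–14: 368 + 452 + 362 + 53 + 185 + 276 = 1696
CMA at t=11 = (1490 + 1696) / (2·6) = 3186 / 12 = 265.500

265.500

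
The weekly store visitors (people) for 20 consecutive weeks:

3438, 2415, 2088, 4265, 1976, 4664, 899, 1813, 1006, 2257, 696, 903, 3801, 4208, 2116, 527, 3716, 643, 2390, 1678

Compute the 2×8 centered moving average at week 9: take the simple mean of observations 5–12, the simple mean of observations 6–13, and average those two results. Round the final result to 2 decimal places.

Sum over 5–12: 1976 + 4664 + 899 + 1813 + 1006 + 2257 + 696 + 903 = 14214
Sum over 6–13: 4664 + 899 + 1813 + 1006 + 2257 + 696 + 903 + 3801 = 16039
CMA at t=9 = (14214 + 16039) / (2·8) = 30253 / 16 = 1890.81

1890.81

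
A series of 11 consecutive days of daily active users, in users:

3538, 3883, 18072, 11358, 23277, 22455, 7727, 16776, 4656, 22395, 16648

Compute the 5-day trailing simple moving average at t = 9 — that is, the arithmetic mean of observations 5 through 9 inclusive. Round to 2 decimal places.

Sum of periods 5–9: 23277 + 22455 + 7727 + 16776 + 4656 = 74891
Divide by 5: 74891 / 5 = 14978.20

14978.20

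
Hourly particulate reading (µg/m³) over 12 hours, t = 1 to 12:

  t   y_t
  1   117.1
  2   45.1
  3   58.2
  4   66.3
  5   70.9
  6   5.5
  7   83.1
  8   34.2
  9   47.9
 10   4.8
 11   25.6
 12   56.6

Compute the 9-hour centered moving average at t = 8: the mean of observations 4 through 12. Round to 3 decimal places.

43.878

Sum of periods 4–12: 66.3 + 70.9 + 5.5 + 83.1 + 34.2 + 47.9 + 4.8 + 25.6 + 56.6 = 394.9
Divide by 9: 394.9 / 9 = 43.878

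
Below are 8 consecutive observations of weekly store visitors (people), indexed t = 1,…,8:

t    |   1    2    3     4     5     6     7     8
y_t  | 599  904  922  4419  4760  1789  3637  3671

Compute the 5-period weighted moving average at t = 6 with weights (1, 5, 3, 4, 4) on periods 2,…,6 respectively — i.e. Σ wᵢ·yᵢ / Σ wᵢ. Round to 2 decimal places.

Weighted sum: 1·904 + 5·922 + 3·4419 + 4·4760 + 4·1789 = 904 + 4610 + 13257 + 19040 + 7156 = 44967
Weight total: 1 + 5 + 3 + 4 + 4 = 17
WMA = 44967 / 17 = 2645.12

2645.12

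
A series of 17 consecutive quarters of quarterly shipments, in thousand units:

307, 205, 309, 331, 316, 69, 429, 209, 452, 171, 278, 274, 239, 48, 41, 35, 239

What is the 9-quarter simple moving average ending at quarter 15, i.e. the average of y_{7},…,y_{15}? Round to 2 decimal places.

237.89

Sum of periods 7–15: 429 + 209 + 452 + 171 + 278 + 274 + 239 + 48 + 41 = 2141
Divide by 9: 2141 / 9 = 237.89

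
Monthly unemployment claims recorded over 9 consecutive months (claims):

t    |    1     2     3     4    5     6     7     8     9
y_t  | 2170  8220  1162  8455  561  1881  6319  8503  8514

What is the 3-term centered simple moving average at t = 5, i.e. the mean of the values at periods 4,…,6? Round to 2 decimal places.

Sum of periods 4–6: 8455 + 561 + 1881 = 10897
Divide by 3: 10897 / 3 = 3632.33

3632.33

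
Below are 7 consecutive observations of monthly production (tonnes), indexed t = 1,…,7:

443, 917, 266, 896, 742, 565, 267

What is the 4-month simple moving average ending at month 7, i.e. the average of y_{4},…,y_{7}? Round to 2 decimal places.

617.50

Sum of periods 4–7: 896 + 742 + 565 + 267 = 2470
Divide by 4: 2470 / 4 = 617.50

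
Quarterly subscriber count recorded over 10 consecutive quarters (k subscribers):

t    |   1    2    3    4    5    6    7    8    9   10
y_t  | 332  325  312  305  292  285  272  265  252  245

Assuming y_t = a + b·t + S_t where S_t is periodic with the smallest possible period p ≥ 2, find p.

2

First differences y_{t+1} − y_t: -7, -13, -7, -13, -7, -13, …
The difference pattern repeats every 2 terms and not for any smaller step, so p = 2.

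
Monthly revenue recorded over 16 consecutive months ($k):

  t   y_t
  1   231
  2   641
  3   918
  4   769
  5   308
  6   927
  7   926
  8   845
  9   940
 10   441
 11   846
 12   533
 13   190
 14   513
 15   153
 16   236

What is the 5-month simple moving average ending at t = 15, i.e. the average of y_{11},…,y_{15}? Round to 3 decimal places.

447.000

Sum of periods 11–15: 846 + 533 + 190 + 513 + 153 = 2235
Divide by 5: 2235 / 5 = 447.000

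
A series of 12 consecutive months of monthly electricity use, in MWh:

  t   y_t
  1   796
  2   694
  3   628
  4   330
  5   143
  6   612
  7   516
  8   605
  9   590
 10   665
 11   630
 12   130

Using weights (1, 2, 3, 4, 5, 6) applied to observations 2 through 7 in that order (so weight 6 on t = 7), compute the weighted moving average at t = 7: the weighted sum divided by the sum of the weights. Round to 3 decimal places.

Weighted sum: 1·694 + 2·628 + 3·330 + 4·143 + 5·612 + 6·516 = 694 + 1256 + 990 + 572 + 3060 + 3096 = 9668
Weight total: 1 + 2 + 3 + 4 + 5 + 6 = 21
WMA = 9668 / 21 = 460.381

460.381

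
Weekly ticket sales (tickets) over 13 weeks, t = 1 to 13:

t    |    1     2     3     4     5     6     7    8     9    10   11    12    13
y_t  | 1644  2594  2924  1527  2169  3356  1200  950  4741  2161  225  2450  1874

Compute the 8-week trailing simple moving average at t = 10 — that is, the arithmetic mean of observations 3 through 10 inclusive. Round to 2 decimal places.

2378.50

Sum of periods 3–10: 2924 + 1527 + 2169 + 3356 + 1200 + 950 + 4741 + 2161 = 19028
Divide by 8: 19028 / 8 = 2378.50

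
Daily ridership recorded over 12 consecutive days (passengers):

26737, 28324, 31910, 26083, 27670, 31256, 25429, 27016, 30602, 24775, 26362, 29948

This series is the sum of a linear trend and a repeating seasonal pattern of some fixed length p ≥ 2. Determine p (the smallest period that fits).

First differences y_{t+1} − y_t: 1587, 3586, -5827, 1587, 3586, -5827, 1587, 3586, …
The difference pattern repeats every 3 terms and not for any smaller step, so p = 3.

3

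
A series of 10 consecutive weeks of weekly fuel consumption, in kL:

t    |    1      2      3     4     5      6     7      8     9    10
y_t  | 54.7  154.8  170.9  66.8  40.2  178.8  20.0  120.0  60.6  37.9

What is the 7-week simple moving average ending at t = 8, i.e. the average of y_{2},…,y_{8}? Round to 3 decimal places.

107.357

Sum of periods 2–8: 154.8 + 170.9 + 66.8 + 40.2 + 178.8 + 20.0 + 120.0 = 751.5
Divide by 7: 751.5 / 7 = 107.357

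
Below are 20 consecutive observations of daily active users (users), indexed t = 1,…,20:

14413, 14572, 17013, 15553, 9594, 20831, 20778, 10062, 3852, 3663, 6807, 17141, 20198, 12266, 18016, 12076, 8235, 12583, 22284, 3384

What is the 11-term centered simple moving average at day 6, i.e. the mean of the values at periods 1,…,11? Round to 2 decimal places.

12467.09

Sum of periods 1–11: 14413 + 14572 + 17013 + 15553 + 9594 + 20831 + 20778 + 10062 + 3852 + 3663 + 6807 = 137138
Divide by 11: 137138 / 11 = 12467.09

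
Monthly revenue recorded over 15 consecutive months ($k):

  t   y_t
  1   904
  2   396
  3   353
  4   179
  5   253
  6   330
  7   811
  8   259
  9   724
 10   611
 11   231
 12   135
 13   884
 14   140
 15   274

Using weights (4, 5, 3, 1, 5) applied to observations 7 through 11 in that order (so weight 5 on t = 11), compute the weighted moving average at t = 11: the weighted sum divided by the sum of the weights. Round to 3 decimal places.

470.944

Weighted sum: 4·811 + 5·259 + 3·724 + 1·611 + 5·231 = 3244 + 1295 + 2172 + 611 + 1155 = 8477
Weight total: 4 + 5 + 3 + 1 + 5 = 18
WMA = 8477 / 18 = 470.944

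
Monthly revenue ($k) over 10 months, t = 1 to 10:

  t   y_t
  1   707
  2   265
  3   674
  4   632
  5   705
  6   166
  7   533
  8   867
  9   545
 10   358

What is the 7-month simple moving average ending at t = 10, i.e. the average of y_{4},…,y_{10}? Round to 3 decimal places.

Sum of periods 4–10: 632 + 705 + 166 + 533 + 867 + 545 + 358 = 3806
Divide by 7: 3806 / 7 = 543.714

543.714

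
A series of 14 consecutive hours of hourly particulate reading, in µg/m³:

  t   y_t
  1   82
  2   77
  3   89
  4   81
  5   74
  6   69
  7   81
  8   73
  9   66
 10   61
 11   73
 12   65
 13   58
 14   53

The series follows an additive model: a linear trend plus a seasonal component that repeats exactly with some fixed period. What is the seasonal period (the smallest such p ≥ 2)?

4

First differences y_{t+1} − y_t: -5, 12, -8, -7, -5, 12, -8, -7, -5, 12, …
The difference pattern repeats every 4 terms and not for any smaller step, so p = 4.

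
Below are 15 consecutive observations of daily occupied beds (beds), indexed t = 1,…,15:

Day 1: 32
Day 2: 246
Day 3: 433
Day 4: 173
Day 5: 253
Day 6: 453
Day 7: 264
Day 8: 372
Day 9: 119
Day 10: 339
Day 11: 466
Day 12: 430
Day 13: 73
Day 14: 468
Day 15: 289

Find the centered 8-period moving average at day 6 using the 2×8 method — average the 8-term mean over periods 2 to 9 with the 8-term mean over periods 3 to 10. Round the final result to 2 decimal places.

Sum over 2–9: 246 + 433 + 173 + 253 + 453 + 264 + 372 + 119 = 2313
Sum over 3–10: 433 + 173 + 253 + 453 + 264 + 372 + 119 + 339 = 2406
CMA at t=6 = (2313 + 2406) / (2·8) = 4719 / 16 = 294.94

294.94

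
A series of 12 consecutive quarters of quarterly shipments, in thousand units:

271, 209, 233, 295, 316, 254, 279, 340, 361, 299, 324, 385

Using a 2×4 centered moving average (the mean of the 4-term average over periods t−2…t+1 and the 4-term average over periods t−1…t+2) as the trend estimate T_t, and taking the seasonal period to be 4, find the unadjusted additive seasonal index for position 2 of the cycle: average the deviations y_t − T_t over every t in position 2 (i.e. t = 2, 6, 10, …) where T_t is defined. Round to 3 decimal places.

-37.625

Season position 2 occurs at t = 6, 10 (where T_t is defined).
t=6: T_6 = 291.62500; y_6 − T_6 = 254 − 291.62500 = -37.62500
t=10: T_10 = 336.62500; y_10 − T_10 = 299 − 336.62500 = -37.62500
Mean deviation: (-37.62500 + -37.62500) / 2 = -37.625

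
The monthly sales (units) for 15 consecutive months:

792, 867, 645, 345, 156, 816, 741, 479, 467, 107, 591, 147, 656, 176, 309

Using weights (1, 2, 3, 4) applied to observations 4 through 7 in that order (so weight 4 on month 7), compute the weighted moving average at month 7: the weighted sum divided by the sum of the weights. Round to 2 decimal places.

Weighted sum: 1·345 + 2·156 + 3·816 + 4·741 = 345 + 312 + 2448 + 2964 = 6069
Weight total: 1 + 2 + 3 + 4 = 10
WMA = 6069 / 10 = 606.90

606.90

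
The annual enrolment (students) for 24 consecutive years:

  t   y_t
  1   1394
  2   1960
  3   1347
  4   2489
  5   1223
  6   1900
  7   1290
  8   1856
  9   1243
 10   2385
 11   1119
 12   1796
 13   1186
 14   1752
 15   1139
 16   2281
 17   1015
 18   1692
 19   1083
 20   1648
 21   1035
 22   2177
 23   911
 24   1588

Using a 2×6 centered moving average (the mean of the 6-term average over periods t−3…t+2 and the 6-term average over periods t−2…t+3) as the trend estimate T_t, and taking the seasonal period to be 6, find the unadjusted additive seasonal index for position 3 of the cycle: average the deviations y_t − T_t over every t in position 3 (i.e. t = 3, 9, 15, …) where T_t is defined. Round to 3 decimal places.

-380.556

Season position 3 occurs at t = 9, 15, 21 (where T_t is defined).
t=9: T_9 = 1623.50000; y_9 − T_9 = 1243 − 1623.50000 = -380.50000
t=15: T_15 = 1519.50000; y_15 − T_15 = 1139 − 1519.50000 = -380.50000
t=21: T_21 = 1415.66667; y_21 − T_21 = 1035 − 1415.66667 = -380.66667
Mean deviation: (-380.50000 + -380.50000 + -380.66667) / 3 = -380.556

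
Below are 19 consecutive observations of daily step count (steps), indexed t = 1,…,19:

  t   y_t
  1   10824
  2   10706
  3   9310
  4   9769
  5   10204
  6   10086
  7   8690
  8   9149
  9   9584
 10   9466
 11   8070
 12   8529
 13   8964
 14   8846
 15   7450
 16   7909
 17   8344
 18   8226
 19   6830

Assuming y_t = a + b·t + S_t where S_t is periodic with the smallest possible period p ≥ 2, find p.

First differences y_{t+1} − y_t: -118, -1396, 459, 435, -118, -1396, 459, 435, -118, -1396, …
The difference pattern repeats every 4 terms and not for any smaller step, so p = 4.

4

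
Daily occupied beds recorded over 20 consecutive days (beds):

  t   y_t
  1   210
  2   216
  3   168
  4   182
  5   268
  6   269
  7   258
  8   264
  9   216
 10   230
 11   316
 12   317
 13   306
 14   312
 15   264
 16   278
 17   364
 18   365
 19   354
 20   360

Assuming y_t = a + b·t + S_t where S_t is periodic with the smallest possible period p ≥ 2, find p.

First differences y_{t+1} − y_t: 6, -48, 14, 86, 1, -11, 6, -48, 14, 86, 1, -11, 6, -48, …
The difference pattern repeats every 6 terms and not for any smaller step, so p = 6.

6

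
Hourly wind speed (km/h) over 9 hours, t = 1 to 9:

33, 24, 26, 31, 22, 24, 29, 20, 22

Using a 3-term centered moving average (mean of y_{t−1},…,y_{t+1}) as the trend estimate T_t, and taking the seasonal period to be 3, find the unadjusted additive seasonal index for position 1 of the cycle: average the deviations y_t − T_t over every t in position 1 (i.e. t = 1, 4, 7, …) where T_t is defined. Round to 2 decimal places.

4.67

Season position 1 occurs at t = 4, 7 (where T_t is defined).
t=4: T_4 = 26.3333; y_4 − T_4 = 31 − 26.3333 = 4.6667
t=7: T_7 = 24.3333; y_7 − T_7 = 29 − 24.3333 = 4.6667
Mean deviation: (4.6667 + 4.6667) / 2 = 4.67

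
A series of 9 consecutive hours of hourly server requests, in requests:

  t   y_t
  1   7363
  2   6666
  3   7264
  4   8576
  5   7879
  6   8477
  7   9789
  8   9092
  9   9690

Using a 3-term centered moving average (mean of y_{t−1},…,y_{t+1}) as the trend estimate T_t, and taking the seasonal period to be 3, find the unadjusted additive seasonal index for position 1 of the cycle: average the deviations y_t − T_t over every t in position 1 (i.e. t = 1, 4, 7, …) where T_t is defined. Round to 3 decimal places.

669.667

Season position 1 occurs at t = 4, 7 (where T_t is defined).
t=4: T_4 = 7906.33333; y_4 − T_4 = 8576 − 7906.33333 = 669.66667
t=7: T_7 = 9119.33333; y_7 − T_7 = 9789 − 9119.33333 = 669.66667
Mean deviation: (669.66667 + 669.66667) / 2 = 669.667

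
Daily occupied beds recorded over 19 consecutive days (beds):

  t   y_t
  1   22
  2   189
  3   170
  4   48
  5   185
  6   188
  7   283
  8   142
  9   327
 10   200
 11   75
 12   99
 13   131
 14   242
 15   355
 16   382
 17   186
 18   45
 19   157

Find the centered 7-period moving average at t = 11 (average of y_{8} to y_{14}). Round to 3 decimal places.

173.714

Sum of periods 8–14: 142 + 327 + 200 + 75 + 99 + 131 + 242 = 1216
Divide by 7: 1216 / 7 = 173.714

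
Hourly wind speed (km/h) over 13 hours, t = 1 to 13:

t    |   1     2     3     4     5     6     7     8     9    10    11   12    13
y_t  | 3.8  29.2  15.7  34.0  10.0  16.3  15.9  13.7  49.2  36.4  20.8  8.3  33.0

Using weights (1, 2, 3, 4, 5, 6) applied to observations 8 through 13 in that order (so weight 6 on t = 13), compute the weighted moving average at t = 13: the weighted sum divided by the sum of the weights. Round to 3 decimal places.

25.905

Weighted sum: 1·13.7 + 2·49.2 + 3·36.4 + 4·20.8 + 5·8.3 + 6·33.0 = 13.7 + 98.4 + 109.2 + 83.2 + 41.5 + 198.0 = 544.0
Weight total: 1 + 2 + 3 + 4 + 5 + 6 = 21
WMA = 544.0 / 21 = 25.905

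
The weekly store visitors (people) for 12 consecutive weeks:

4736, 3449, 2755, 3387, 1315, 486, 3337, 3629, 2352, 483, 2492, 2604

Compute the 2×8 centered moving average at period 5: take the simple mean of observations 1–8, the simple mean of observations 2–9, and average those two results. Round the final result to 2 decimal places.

2737.75

Sum over 1–8: 4736 + 3449 + 2755 + 3387 + 1315 + 486 + 3337 + 3629 = 23094
Sum over 2–9: 3449 + 2755 + 3387 + 1315 + 486 + 3337 + 3629 + 2352 = 20710
CMA at t=5 = (23094 + 20710) / (2·8) = 43804 / 16 = 2737.75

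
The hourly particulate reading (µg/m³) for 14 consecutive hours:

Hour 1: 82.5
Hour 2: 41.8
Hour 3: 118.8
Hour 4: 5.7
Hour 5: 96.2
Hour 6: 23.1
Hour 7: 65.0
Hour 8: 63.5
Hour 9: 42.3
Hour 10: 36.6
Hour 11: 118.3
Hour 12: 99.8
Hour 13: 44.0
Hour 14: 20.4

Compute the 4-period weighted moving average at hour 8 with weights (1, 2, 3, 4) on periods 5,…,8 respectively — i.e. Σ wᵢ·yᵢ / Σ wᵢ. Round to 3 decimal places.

59.140

Weighted sum: 1·96.2 + 2·23.1 + 3·65.0 + 4·63.5 = 96.2 + 46.2 + 195.0 + 254.0 = 591.4
Weight total: 1 + 2 + 3 + 4 = 10
WMA = 591.4 / 10 = 59.140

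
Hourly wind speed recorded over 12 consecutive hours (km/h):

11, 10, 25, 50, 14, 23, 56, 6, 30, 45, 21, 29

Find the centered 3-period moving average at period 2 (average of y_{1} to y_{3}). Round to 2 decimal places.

Sum of periods 1–3: 11 + 10 + 25 = 46
Divide by 3: 46 / 3 = 15.33

15.33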